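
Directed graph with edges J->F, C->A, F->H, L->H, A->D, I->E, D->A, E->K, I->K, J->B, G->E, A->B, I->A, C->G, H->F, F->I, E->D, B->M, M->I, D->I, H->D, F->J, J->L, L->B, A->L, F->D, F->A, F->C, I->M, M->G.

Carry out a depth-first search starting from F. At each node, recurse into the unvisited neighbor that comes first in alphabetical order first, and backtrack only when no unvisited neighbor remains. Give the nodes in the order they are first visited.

Visit F
F → A
A → B
B → M
M → G
G → E
E → D
D → I
I → K
A → L
L → H
F → C
F → J

F, A, B, M, G, E, D, I, K, L, H, C, J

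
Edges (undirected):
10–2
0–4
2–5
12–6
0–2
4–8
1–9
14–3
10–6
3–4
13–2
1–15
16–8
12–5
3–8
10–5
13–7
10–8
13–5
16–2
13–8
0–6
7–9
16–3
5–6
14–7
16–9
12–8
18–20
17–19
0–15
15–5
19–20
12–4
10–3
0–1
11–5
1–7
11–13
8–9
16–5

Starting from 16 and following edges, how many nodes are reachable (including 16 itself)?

BFS from 16 visits: 16, 2, 3, 5, 8, 9, 0, 10, 13, 4, 14, 6, 11, 12, 15, 1, 7
Reachable nodes: 17 of 21 total.

17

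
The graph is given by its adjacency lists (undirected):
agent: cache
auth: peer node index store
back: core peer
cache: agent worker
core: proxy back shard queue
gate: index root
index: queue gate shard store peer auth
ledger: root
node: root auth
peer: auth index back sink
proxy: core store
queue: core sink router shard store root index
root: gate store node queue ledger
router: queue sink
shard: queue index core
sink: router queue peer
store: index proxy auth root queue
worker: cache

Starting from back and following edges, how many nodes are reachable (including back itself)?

15

BFS from back visits: back, core, peer, proxy, queue, shard, auth, index, sink, store, root, router, node, gate, ledger
Reachable nodes: 15 of 18 total.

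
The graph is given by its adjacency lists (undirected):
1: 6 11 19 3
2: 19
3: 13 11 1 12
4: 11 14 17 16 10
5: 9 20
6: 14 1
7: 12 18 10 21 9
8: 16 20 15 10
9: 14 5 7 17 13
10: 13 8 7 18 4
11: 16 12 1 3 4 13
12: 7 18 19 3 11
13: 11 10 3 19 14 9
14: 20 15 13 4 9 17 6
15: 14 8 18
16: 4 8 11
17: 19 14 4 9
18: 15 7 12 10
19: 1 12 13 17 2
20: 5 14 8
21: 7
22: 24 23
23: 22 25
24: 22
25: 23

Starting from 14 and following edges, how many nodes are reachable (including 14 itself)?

BFS from 14 visits: 14, 4, 6, 9, 13, 15, 17, 20, 10, 11, 16, 1, 5, 7, 3, 19, 8, 18, 12, 21, 2
Reachable nodes: 21 of 25 total.

21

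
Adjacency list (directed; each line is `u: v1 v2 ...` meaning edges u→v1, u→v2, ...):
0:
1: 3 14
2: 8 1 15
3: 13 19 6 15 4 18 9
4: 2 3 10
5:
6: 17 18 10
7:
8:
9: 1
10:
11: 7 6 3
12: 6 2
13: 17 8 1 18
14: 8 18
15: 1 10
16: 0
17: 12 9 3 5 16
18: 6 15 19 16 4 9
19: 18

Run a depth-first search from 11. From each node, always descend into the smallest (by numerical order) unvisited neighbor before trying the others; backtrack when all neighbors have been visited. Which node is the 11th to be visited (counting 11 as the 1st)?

Visit 11
11 → 3
3 → 4
4 → 2
2 → 1
1 → 14
14 → 8
14 → 18
18 → 6
6 → 10
6 → 17
17 → 5
17 → 9
17 → 12
17 → 16
16 → 0
18 → 15
18 → 19
3 → 13
11 → 7

Visit order: 11, 3, 4, 2, 1, 14, 8, 18, 6, 10, 17, 5, 9, 12, 16, 0, 15, 19, 13, 7

17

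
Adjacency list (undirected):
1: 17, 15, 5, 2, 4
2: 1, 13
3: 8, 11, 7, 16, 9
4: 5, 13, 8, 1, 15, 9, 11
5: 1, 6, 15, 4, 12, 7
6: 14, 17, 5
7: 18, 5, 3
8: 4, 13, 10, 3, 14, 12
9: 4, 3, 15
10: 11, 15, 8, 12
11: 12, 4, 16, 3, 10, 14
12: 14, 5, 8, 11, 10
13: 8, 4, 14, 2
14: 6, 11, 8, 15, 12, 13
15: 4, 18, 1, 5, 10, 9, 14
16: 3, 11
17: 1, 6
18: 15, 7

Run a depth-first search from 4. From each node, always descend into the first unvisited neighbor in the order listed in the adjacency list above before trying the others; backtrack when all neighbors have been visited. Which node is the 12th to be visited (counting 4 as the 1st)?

10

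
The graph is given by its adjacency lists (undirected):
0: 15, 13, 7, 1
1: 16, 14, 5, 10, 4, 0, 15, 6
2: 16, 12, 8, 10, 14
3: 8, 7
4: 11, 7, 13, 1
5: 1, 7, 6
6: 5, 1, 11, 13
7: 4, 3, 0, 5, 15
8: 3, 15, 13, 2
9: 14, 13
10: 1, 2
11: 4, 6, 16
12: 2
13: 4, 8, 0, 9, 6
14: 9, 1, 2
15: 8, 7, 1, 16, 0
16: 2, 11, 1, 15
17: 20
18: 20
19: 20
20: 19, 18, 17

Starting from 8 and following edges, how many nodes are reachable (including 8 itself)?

BFS from 8 visits: 8, 3, 15, 13, 2, 7, 1, 16, 0, 4, 9, 6, 12, 10, 14, 5, 11
Reachable nodes: 17 of 21 total.

17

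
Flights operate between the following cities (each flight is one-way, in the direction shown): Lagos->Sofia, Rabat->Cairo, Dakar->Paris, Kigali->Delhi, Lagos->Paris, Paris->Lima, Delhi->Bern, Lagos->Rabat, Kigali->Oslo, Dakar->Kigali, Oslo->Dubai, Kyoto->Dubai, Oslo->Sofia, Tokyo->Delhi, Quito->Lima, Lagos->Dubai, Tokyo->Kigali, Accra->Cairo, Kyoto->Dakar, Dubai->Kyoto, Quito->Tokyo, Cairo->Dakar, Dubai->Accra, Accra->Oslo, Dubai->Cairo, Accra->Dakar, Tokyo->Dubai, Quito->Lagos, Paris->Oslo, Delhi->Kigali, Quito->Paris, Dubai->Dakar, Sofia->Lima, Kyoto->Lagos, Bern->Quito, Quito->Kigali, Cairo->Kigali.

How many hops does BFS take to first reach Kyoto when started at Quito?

3

Level 0: Quito
Level 1: Kigali, Lagos, Lima, Paris, Tokyo
Level 2: Delhi, Dubai, Oslo, Rabat, Sofia
Level 3: Accra, Bern, Cairo, Dakar, Kyoto
Kyoto first appears at level 3.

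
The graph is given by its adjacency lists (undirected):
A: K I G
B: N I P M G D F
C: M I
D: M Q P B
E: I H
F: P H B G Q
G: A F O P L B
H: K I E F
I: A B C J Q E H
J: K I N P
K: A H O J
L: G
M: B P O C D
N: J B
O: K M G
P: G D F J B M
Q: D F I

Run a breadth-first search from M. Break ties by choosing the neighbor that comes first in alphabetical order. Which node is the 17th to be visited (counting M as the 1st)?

Visit M; enqueue B, C, D, O, P → queue [B, C, D, O, P]
Visit B; enqueue F, G, I, N → queue [C, D, O, P, F, G, I, N]
Visit C → queue [D, O, P, F, G, I, N]
Visit D; enqueue Q → queue [O, P, F, G, I, N, Q]
Visit O; enqueue K → queue [P, F, G, I, N, Q, K]
Visit P; enqueue J → queue [F, G, I, N, Q, K, J]
Visit F; enqueue H → queue [G, I, N, Q, K, J, H]
Visit G; enqueue A, L → queue [I, N, Q, K, J, H, A, L]
Visit I; enqueue E → queue [N, Q, K, J, H, A, L, E]
Visit N → queue [Q, K, J, H, A, L, E]
Visit Q → queue [K, J, H, A, L, E]
Visit K → queue [J, H, A, L, E]
Visit J → queue [H, A, L, E]
Visit H → queue [A, L, E]
Visit A → queue [L, E]
Visit L → queue [E]
Visit E → queue []

Visit order: M, B, C, D, O, P, F, G, I, N, Q, K, J, H, A, L, E

E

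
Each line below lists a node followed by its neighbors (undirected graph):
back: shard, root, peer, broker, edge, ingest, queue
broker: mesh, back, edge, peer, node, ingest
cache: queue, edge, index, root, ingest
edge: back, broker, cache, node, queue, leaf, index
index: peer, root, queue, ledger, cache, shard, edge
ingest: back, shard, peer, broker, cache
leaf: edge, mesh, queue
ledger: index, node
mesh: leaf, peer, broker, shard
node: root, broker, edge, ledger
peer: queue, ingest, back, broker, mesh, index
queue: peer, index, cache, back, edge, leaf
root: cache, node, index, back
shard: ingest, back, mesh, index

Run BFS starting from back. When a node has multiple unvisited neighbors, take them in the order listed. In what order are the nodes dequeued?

Visit back; enqueue shard, root, peer, broker, edge, ingest, queue → queue [shard, root, peer, broker, edge, ingest, queue]
Visit shard; enqueue mesh, index → queue [root, peer, broker, edge, ingest, queue, mesh, index]
Visit root; enqueue cache, node → queue [peer, broker, edge, ingest, queue, mesh, index, cache, node]
Visit peer → queue [broker, edge, ingest, queue, mesh, index, cache, node]
Visit broker → queue [edge, ingest, queue, mesh, index, cache, node]
Visit edge; enqueue leaf → queue [ingest, queue, mesh, index, cache, node, leaf]
Visit ingest → queue [queue, mesh, index, cache, node, leaf]
Visit queue → queue [mesh, index, cache, node, leaf]
Visit mesh → queue [index, cache, node, leaf]
Visit index; enqueue ledger → queue [cache, node, leaf, ledger]
Visit cache → queue [node, leaf, ledger]
Visit node → queue [leaf, ledger]
Visit leaf → queue [ledger]
Visit ledger → queue []

back, shard, root, peer, broker, edge, ingest, queue, mesh, index, cache, node, leaf, ledger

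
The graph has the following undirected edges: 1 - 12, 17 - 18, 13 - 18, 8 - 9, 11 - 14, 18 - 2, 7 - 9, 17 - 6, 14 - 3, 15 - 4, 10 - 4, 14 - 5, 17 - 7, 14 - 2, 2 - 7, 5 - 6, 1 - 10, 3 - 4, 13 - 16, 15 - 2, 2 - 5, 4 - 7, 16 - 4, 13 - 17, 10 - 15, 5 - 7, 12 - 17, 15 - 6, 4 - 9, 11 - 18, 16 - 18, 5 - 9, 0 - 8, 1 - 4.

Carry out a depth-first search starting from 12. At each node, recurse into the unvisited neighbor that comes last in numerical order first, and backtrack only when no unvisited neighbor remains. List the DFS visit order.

12 17 18 16 13 4 15 10 1 6 5 14 11 3 2 7 9 8 0

Visit 12
12 → 17
17 → 18
18 → 16
16 → 13
16 → 4
4 → 15
15 → 10
10 → 1
15 → 6
6 → 5
5 → 14
14 → 11
14 → 3
14 → 2
2 → 7
7 → 9
9 → 8
8 → 0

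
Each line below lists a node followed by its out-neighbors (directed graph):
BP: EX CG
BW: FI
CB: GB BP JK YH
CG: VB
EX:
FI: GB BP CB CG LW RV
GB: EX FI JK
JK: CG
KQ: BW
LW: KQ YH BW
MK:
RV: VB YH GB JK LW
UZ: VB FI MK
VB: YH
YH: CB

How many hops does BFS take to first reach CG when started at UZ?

Level 0: UZ
Level 1: FI, MK, VB
Level 2: BP, CB, CG, GB, LW, RV, YH
Level 3: BW, EX, JK, KQ
CG first appears at level 2.

2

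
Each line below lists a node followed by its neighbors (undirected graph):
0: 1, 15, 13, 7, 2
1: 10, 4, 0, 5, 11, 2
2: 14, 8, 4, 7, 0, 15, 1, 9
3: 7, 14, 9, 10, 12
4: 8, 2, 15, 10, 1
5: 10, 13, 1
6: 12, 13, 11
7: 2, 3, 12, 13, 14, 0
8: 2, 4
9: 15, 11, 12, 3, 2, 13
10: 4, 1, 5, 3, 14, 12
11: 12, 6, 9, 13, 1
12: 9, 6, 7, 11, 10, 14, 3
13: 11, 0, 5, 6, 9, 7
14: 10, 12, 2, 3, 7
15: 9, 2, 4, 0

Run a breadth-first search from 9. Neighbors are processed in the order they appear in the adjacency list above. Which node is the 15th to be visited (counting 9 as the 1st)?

Visit 9; enqueue 15, 11, 12, 3, 2, 13 → queue [15, 11, 12, 3, 2, 13]
Visit 15; enqueue 4, 0 → queue [11, 12, 3, 2, 13, 4, 0]
Visit 11; enqueue 6, 1 → queue [12, 3, 2, 13, 4, 0, 6, 1]
Visit 12; enqueue 7, 10, 14 → queue [3, 2, 13, 4, 0, 6, 1, 7, 10, 14]
Visit 3 → queue [2, 13, 4, 0, 6, 1, 7, 10, 14]
Visit 2; enqueue 8 → queue [13, 4, 0, 6, 1, 7, 10, 14, 8]
Visit 13; enqueue 5 → queue [4, 0, 6, 1, 7, 10, 14, 8, 5]
Visit 4 → queue [0, 6, 1, 7, 10, 14, 8, 5]
Visit 0 → queue [6, 1, 7, 10, 14, 8, 5]
Visit 6 → queue [1, 7, 10, 14, 8, 5]
Visit 1 → queue [7, 10, 14, 8, 5]
Visit 7 → queue [10, 14, 8, 5]
Visit 10 → queue [14, 8, 5]
Visit 14 → queue [8, 5]
Visit 8 → queue [5]
Visit 5 → queue []

Visit order: 9, 15, 11, 12, 3, 2, 13, 4, 0, 6, 1, 7, 10, 14, 8, 5

8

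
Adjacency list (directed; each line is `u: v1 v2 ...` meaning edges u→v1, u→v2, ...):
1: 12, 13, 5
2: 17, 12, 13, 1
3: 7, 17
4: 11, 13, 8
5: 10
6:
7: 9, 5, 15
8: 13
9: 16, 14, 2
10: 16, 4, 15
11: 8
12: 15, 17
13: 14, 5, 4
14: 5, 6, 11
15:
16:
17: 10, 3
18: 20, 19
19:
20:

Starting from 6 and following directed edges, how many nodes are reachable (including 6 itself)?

BFS from 6 visits: 6
Reachable nodes: 1 of 20 total.

1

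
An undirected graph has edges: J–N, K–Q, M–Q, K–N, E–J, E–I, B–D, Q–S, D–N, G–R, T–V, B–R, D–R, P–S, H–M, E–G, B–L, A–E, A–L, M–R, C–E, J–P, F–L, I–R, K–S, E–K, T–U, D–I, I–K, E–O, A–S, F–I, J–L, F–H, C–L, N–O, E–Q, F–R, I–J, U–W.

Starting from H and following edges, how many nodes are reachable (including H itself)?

BFS from H visits: H, F, M, I, L, R, Q, D, E, J, K, A, B, C, G, S, N, O, P
Reachable nodes: 19 of 23 total.

19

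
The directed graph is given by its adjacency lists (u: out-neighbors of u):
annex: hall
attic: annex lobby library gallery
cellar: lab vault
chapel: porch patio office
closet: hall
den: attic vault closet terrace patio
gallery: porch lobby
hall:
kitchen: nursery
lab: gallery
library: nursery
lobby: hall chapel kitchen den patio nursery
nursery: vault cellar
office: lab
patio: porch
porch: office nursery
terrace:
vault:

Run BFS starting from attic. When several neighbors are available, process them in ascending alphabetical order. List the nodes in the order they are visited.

Visit attic; enqueue annex, gallery, library, lobby → queue [annex, gallery, library, lobby]
Visit annex; enqueue hall → queue [gallery, library, lobby, hall]
Visit gallery; enqueue porch → queue [library, lobby, hall, porch]
Visit library; enqueue nursery → queue [lobby, hall, porch, nursery]
Visit lobby; enqueue chapel, den, kitchen, patio → queue [hall, porch, nursery, chapel, den, kitchen, patio]
Visit hall → queue [porch, nursery, chapel, den, kitchen, patio]
Visit porch; enqueue office → queue [nursery, chapel, den, kitchen, patio, office]
Visit nursery; enqueue cellar, vault → queue [chapel, den, kitchen, patio, office, cellar, vault]
Visit chapel → queue [den, kitchen, patio, office, cellar, vault]
Visit den; enqueue closet, terrace → queue [kitchen, patio, office, cellar, vault, closet, terrace]
Visit kitchen → queue [patio, office, cellar, vault, closet, terrace]
Visit patio → queue [office, cellar, vault, closet, terrace]
Visit office; enqueue lab → queue [cellar, vault, closet, terrace, lab]
Visit cellar → queue [vault, closet, terrace, lab]
Visit vault → queue [closet, terrace, lab]
Visit closet → queue [terrace, lab]
Visit terrace → queue [lab]
Visit lab → queue []

attic, annex, gallery, library, lobby, hall, porch, nursery, chapel, den, kitchen, patio, office, cellar, vault, closet, terrace, lab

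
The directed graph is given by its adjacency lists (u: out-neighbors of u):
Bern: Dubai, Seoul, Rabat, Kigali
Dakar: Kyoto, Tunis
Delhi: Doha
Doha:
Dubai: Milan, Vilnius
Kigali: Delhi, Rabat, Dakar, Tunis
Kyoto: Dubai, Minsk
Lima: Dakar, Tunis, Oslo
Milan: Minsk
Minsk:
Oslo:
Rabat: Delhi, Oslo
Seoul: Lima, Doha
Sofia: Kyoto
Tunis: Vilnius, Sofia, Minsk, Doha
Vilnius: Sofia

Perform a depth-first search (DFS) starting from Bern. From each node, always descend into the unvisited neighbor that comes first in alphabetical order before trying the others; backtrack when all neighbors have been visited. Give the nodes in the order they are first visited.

Visit Bern
Bern → Dubai
Dubai → Milan
Milan → Minsk
Dubai → Vilnius
Vilnius → Sofia
Sofia → Kyoto
Bern → Kigali
Kigali → Dakar
Dakar → Tunis
Tunis → Doha
Kigali → Delhi
Kigali → Rabat
Rabat → Oslo
Bern → Seoul
Seoul → Lima

Bern, Dubai, Milan, Minsk, Vilnius, Sofia, Kyoto, Kigali, Dakar, Tunis, Doha, Delhi, Rabat, Oslo, Seoul, Lima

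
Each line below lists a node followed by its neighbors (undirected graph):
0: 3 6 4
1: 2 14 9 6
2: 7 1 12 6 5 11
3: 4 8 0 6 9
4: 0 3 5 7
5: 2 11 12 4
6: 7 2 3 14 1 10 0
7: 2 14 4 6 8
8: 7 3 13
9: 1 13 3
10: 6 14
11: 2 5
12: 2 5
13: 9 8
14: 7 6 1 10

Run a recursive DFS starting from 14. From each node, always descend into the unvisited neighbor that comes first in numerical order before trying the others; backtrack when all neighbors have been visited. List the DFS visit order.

14, 1, 2, 5, 4, 0, 3, 6, 7, 8, 13, 9, 10, 11, 12

Visit 14
14 → 1
1 → 2
2 → 5
5 → 4
4 → 0
0 → 3
3 → 6
6 → 7
7 → 8
8 → 13
13 → 9
6 → 10
5 → 11
5 → 12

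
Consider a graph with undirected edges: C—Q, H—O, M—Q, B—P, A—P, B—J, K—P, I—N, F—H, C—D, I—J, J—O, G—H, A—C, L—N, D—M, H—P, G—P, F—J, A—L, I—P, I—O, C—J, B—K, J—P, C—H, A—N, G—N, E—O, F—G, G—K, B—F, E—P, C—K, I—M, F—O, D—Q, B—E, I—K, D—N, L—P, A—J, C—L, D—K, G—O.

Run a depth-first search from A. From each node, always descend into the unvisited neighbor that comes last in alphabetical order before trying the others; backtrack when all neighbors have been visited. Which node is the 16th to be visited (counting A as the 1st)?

B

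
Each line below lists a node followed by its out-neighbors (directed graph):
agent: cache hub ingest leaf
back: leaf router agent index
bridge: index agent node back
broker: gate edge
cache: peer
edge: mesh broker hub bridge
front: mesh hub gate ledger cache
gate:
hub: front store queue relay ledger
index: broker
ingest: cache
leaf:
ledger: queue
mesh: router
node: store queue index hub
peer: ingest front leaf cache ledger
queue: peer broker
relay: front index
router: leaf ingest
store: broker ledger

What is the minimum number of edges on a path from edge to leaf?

3

Level 0: edge
Level 1: bridge, broker, hub, mesh
Level 2: agent, back, front, gate, index, ledger, node, queue, relay, router, store
Level 3: cache, ingest, leaf, peer
leaf first appears at level 3.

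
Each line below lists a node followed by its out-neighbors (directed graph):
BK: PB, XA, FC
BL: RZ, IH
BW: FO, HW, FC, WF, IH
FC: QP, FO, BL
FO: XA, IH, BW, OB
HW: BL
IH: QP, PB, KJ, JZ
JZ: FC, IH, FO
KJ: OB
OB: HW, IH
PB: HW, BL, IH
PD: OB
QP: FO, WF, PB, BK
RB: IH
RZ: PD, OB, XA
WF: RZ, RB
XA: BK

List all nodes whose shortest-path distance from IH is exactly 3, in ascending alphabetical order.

BW, RB, RZ, XA

Level 0: IH
Level 1: JZ, KJ, PB, QP
Level 2: BK, BL, FC, FO, HW, OB, WF
Level 3: BW, RB, RZ, XA
Level 4: PD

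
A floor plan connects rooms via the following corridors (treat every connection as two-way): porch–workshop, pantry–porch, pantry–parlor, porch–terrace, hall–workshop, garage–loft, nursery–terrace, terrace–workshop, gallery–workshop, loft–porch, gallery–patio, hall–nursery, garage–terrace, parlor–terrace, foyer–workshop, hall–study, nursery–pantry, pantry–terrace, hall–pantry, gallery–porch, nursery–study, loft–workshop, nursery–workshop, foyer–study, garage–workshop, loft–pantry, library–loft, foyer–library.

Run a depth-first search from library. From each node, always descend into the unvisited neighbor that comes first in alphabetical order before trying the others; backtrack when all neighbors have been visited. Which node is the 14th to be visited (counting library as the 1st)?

workshop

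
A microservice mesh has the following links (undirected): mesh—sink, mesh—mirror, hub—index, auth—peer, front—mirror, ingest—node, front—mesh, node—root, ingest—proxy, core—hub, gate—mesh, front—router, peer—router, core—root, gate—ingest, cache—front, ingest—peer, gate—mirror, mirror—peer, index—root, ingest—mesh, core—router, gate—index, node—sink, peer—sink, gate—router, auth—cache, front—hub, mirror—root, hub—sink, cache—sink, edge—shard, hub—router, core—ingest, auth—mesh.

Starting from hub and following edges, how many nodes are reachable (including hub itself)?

BFS from hub visits: hub, core, front, index, router, sink, ingest, root, cache, mesh, mirror, gate, peer, node, proxy, auth
Reachable nodes: 16 of 18 total.

16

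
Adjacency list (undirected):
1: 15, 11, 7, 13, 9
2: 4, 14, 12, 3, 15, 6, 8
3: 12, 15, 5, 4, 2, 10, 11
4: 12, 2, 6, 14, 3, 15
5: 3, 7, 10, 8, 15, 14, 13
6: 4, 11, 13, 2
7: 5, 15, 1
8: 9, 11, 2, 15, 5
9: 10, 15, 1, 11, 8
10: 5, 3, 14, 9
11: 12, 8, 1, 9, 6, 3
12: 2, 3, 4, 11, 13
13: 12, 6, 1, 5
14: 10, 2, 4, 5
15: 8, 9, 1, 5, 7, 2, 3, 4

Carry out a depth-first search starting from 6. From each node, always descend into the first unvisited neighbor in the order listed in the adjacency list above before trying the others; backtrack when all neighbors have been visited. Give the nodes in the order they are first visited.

Visit 6
6 → 4
4 → 12
12 → 2
2 → 14
14 → 10
10 → 5
5 → 3
3 → 15
15 → 8
8 → 9
9 → 1
1 → 11
1 → 7
1 → 13

6, 4, 12, 2, 14, 10, 5, 3, 15, 8, 9, 1, 11, 7, 13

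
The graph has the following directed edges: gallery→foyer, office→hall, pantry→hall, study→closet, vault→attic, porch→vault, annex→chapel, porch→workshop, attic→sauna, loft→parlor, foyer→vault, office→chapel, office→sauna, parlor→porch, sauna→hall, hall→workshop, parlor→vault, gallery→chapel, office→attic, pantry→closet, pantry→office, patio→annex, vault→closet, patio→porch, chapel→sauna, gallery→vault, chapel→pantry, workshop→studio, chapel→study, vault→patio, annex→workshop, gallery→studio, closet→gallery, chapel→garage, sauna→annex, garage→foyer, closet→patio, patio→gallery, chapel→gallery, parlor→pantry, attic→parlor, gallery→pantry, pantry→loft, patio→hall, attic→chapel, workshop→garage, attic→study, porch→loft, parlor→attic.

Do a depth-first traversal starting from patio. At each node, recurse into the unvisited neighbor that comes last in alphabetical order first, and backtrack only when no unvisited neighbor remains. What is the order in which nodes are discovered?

patio → porch → workshop → studio → garage → foyer → vault → closet → gallery → pantry → office → sauna → hall → annex → chapel → study → attic → parlor → loft

Visit patio
patio → porch
porch → workshop
workshop → studio
workshop → garage
garage → foyer
foyer → vault
vault → closet
closet → gallery
gallery → pantry
pantry → office
office → sauna
sauna → hall
sauna → annex
annex → chapel
chapel → study
office → attic
attic → parlor
pantry → loft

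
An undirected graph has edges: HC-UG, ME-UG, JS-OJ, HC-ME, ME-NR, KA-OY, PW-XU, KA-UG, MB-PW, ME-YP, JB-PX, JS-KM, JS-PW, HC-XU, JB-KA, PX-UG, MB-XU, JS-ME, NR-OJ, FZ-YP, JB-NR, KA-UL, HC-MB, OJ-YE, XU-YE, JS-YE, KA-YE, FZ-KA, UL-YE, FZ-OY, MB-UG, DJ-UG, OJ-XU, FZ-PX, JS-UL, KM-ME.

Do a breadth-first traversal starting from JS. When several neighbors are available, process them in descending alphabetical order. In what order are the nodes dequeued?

JS YE UL PW OJ ME KM XU KA MB NR YP UG HC OY JB FZ PX DJ

Visit JS; enqueue YE, UL, PW, OJ, ME, KM → queue [YE, UL, PW, OJ, ME, KM]
Visit YE; enqueue XU, KA → queue [UL, PW, OJ, ME, KM, XU, KA]
Visit UL → queue [PW, OJ, ME, KM, XU, KA]
Visit PW; enqueue MB → queue [OJ, ME, KM, XU, KA, MB]
Visit OJ; enqueue NR → queue [ME, KM, XU, KA, MB, NR]
Visit ME; enqueue YP, UG, HC → queue [KM, XU, KA, MB, NR, YP, UG, HC]
Visit KM → queue [XU, KA, MB, NR, YP, UG, HC]
Visit XU → queue [KA, MB, NR, YP, UG, HC]
Visit KA; enqueue OY, JB, FZ → queue [MB, NR, YP, UG, HC, OY, JB, FZ]
Visit MB → queue [NR, YP, UG, HC, OY, JB, FZ]
Visit NR → queue [YP, UG, HC, OY, JB, FZ]
Visit YP → queue [UG, HC, OY, JB, FZ]
Visit UG; enqueue PX, DJ → queue [HC, OY, JB, FZ, PX, DJ]
Visit HC → queue [OY, JB, FZ, PX, DJ]
Visit OY → queue [JB, FZ, PX, DJ]
Visit JB → queue [FZ, PX, DJ]
Visit FZ → queue [PX, DJ]
Visit PX → queue [DJ]
Visit DJ → queue []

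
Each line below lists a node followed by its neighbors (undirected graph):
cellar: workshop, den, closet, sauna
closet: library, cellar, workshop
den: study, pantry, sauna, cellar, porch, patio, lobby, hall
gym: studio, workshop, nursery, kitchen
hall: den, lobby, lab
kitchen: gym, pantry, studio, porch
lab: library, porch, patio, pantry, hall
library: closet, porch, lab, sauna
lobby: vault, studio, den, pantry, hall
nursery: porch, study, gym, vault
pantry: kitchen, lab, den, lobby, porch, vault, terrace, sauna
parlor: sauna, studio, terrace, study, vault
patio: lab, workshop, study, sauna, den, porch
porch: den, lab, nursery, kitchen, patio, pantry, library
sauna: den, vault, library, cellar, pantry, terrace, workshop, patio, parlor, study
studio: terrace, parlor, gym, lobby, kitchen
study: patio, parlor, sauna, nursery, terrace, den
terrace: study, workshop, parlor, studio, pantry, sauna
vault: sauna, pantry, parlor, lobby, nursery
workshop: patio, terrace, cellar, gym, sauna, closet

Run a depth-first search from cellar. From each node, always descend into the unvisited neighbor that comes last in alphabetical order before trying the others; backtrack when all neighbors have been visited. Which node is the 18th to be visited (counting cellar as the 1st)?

nursery

Visit cellar
cellar → workshop
workshop → terrace
terrace → study
study → sauna
sauna → vault
vault → parlor
parlor → studio
studio → lobby
lobby → pantry
pantry → porch
porch → patio
patio → lab
lab → library
library → closet
lab → hall
hall → den
porch → nursery
nursery → gym
gym → kitchen

Visit order: cellar, workshop, terrace, study, sauna, vault, parlor, studio, lobby, pantry, porch, patio, lab, library, closet, hall, den, nursery, gym, kitchen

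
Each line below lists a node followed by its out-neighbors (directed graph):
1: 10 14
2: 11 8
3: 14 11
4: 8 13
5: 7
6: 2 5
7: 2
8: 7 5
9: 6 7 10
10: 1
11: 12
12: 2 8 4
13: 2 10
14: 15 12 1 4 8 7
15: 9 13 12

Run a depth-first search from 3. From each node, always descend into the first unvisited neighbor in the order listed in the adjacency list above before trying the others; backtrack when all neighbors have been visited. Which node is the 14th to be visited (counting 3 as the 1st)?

10

Visit 3
3 → 14
14 → 15
15 → 9
9 → 6
6 → 2
2 → 11
11 → 12
12 → 8
8 → 7
8 → 5
12 → 4
4 → 13
13 → 10
10 → 1

Visit order: 3, 14, 15, 9, 6, 2, 11, 12, 8, 7, 5, 4, 13, 10, 1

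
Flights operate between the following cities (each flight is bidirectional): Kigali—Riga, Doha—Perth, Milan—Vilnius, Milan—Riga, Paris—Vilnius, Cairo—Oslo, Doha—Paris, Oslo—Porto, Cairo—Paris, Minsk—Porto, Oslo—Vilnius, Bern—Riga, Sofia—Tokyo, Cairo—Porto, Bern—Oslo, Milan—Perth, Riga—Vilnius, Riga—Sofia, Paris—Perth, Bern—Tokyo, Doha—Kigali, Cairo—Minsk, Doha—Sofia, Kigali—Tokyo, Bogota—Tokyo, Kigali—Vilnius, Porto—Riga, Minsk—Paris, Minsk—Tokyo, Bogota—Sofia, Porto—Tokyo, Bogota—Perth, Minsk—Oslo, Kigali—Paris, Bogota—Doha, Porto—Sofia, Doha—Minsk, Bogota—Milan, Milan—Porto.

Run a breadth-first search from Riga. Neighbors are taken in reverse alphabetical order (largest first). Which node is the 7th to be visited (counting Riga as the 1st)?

Visit Riga; enqueue Vilnius, Sofia, Porto, Milan, Kigali, Bern → queue [Vilnius, Sofia, Porto, Milan, Kigali, Bern]
Visit Vilnius; enqueue Paris, Oslo → queue [Sofia, Porto, Milan, Kigali, Bern, Paris, Oslo]
Visit Sofia; enqueue Tokyo, Doha, Bogota → queue [Porto, Milan, Kigali, Bern, Paris, Oslo, Tokyo, Doha, Bogota]
Visit Porto; enqueue Minsk, Cairo → queue [Milan, Kigali, Bern, Paris, Oslo, Tokyo, Doha, Bogota, Minsk, Cairo]
Visit Milan; enqueue Perth → queue [Kigali, Bern, Paris, Oslo, Tokyo, Doha, Bogota, Minsk, Cairo, Perth]
Visit Kigali → queue [Bern, Paris, Oslo, Tokyo, Doha, Bogota, Minsk, Cairo, Perth]
Visit Bern → queue [Paris, Oslo, Tokyo, Doha, Bogota, Minsk, Cairo, Perth]
Visit Paris → queue [Oslo, Tokyo, Doha, Bogota, Minsk, Cairo, Perth]
Visit Oslo → queue [Tokyo, Doha, Bogota, Minsk, Cairo, Perth]
Visit Tokyo → queue [Doha, Bogota, Minsk, Cairo, Perth]
Visit Doha → queue [Bogota, Minsk, Cairo, Perth]
Visit Bogota → queue [Minsk, Cairo, Perth]
Visit Minsk → queue [Cairo, Perth]
Visit Cairo → queue [Perth]
Visit Perth → queue []

Visit order: Riga, Vilnius, Sofia, Porto, Milan, Kigali, Bern, Paris, Oslo, Tokyo, Doha, Bogota, Minsk, Cairo, Perth

Bern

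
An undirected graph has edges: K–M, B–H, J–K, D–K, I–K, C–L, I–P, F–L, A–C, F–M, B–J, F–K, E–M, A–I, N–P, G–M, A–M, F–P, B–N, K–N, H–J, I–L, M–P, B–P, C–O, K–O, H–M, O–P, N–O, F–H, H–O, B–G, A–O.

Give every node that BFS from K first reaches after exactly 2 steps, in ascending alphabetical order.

Level 0: K
Level 1: D, F, I, J, M, N, O
Level 2: A, B, C, E, G, H, L, P

A, B, C, E, G, H, L, P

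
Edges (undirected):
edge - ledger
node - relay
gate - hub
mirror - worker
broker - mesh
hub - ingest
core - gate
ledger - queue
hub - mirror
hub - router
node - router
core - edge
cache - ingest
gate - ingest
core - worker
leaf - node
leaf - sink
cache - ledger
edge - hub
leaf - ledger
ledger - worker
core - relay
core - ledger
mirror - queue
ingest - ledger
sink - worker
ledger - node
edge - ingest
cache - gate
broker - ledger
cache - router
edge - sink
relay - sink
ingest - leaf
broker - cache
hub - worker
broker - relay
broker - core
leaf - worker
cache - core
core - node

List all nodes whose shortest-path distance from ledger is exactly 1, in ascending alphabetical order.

Level 0: ledger
Level 1: broker, cache, core, edge, ingest, leaf, node, queue, worker
Level 2: gate, hub, mesh, mirror, relay, router, sink

broker, cache, core, edge, ingest, leaf, node, queue, worker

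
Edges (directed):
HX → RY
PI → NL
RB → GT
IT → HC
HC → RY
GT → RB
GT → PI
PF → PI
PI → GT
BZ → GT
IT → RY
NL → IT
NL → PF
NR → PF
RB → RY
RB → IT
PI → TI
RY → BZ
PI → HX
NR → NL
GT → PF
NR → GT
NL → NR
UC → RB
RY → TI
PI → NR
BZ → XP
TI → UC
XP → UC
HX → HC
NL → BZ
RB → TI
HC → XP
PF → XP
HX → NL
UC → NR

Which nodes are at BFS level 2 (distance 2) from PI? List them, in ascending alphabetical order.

BZ, HC, IT, PF, RB, RY, UC

Level 0: PI
Level 1: GT, HX, NL, NR, TI
Level 2: BZ, HC, IT, PF, RB, RY, UC
Level 3: XP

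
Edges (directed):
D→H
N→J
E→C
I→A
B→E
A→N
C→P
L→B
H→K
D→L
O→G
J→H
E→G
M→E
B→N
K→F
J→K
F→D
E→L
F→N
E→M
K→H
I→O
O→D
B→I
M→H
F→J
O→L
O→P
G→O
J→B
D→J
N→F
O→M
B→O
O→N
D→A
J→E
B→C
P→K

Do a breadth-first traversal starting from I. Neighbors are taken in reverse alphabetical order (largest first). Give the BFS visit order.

I -> O -> A -> P -> N -> M -> L -> G -> D -> K -> J -> F -> H -> E -> B -> C

Visit I; enqueue O, A → queue [O, A]
Visit O; enqueue P, N, M, L, G, D → queue [A, P, N, M, L, G, D]
Visit A → queue [P, N, M, L, G, D]
Visit P; enqueue K → queue [N, M, L, G, D, K]
Visit N; enqueue J, F → queue [M, L, G, D, K, J, F]
Visit M; enqueue H, E → queue [L, G, D, K, J, F, H, E]
Visit L; enqueue B → queue [G, D, K, J, F, H, E, B]
Visit G → queue [D, K, J, F, H, E, B]
Visit D → queue [K, J, F, H, E, B]
Visit K → queue [J, F, H, E, B]
Visit J → queue [F, H, E, B]
Visit F → queue [H, E, B]
Visit H → queue [E, B]
Visit E; enqueue C → queue [B, C]
Visit B → queue [C]
Visit C → queue []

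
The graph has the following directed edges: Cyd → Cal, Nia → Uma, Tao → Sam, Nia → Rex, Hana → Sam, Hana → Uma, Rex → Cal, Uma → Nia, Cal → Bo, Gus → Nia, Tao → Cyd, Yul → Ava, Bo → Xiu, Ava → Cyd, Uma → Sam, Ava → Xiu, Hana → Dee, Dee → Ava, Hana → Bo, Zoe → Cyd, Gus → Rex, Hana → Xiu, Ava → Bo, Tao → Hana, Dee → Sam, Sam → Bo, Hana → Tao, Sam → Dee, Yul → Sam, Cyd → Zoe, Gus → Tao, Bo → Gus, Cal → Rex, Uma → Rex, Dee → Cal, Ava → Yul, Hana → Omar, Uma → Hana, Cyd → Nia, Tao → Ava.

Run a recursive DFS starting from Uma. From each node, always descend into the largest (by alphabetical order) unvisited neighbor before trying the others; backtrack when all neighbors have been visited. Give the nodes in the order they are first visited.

Visit Uma
Uma → Sam
Sam → Dee
Dee → Cal
Cal → Rex
Cal → Bo
Bo → Xiu
Bo → Gus
Gus → Tao
Tao → Hana
Hana → Omar
Tao → Cyd
Cyd → Zoe
Cyd → Nia
Tao → Ava
Ava → Yul

Uma → Sam → Dee → Cal → Rex → Bo → Xiu → Gus → Tao → Hana → Omar → Cyd → Zoe → Nia → Ava → Yul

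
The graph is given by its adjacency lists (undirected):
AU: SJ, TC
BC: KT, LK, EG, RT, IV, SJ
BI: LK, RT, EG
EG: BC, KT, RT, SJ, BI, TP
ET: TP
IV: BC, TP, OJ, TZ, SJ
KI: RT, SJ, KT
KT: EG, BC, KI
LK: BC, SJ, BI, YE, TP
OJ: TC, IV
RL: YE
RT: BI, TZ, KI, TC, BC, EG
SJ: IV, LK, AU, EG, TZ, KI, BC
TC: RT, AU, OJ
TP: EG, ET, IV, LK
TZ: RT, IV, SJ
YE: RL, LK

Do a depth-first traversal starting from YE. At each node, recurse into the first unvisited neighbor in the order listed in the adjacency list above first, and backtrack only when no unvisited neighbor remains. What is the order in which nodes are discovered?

YE RL LK BC KT EG RT BI TZ IV TP ET OJ TC AU SJ KI

Visit YE
YE → RL
YE → LK
LK → BC
BC → KT
KT → EG
EG → RT
RT → BI
RT → TZ
TZ → IV
IV → TP
TP → ET
IV → OJ
OJ → TC
TC → AU
AU → SJ
SJ → KI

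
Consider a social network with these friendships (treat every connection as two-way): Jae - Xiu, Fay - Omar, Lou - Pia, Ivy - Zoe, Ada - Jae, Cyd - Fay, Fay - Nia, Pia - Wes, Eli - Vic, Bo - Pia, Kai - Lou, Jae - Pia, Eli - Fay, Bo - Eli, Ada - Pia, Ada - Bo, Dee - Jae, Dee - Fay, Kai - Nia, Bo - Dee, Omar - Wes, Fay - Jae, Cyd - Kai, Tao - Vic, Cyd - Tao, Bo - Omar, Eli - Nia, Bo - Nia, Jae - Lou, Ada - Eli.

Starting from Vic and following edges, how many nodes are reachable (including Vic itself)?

16

BFS from Vic visits: Vic, Tao, Eli, Cyd, Nia, Fay, Bo, Ada, Kai, Omar, Jae, Dee, Pia, Lou, Wes, Xiu
Reachable nodes: 16 of 18 total.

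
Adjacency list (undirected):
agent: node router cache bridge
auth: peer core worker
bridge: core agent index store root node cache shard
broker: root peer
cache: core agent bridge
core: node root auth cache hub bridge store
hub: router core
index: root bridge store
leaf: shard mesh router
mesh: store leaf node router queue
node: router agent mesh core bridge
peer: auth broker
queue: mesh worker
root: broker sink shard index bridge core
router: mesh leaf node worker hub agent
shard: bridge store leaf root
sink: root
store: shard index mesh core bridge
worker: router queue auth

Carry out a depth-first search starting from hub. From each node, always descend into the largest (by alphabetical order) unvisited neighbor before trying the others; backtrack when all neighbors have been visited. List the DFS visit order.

Visit hub
hub → router
router → worker
worker → queue
queue → mesh
mesh → store
store → shard
shard → root
root → sink
root → index
index → bridge
bridge → node
node → core
core → cache
cache → agent
core → auth
auth → peer
peer → broker
shard → leaf

hub -> router -> worker -> queue -> mesh -> store -> shard -> root -> sink -> index -> bridge -> node -> core -> cache -> agent -> auth -> peer -> broker -> leaf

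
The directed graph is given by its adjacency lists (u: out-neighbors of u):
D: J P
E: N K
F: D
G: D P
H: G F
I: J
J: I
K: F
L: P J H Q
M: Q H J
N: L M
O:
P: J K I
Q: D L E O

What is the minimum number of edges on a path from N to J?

Level 0: N
Level 1: L, M
Level 2: H, J, P, Q
Level 3: D, E, F, G, I, K, O
J first appears at level 2.

2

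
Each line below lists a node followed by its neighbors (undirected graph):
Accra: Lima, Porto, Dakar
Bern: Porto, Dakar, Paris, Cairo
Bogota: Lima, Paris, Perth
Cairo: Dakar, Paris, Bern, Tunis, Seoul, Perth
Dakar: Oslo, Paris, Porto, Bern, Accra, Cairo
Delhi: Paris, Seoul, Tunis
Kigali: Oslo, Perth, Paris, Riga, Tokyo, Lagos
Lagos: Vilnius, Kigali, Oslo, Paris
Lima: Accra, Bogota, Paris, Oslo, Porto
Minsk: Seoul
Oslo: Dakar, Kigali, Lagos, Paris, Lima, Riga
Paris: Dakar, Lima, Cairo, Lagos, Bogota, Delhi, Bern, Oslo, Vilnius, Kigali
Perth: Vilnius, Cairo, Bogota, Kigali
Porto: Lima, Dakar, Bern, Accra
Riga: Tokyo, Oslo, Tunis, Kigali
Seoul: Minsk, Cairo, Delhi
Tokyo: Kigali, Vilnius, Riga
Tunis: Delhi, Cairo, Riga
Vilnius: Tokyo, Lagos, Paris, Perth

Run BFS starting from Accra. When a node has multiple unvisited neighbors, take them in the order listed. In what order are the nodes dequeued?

Accra, Lima, Porto, Dakar, Bogota, Paris, Oslo, Bern, Cairo, Perth, Lagos, Delhi, Vilnius, Kigali, Riga, Tunis, Seoul, Tokyo, Minsk

Visit Accra; enqueue Lima, Porto, Dakar → queue [Lima, Porto, Dakar]
Visit Lima; enqueue Bogota, Paris, Oslo → queue [Porto, Dakar, Bogota, Paris, Oslo]
Visit Porto; enqueue Bern → queue [Dakar, Bogota, Paris, Oslo, Bern]
Visit Dakar; enqueue Cairo → queue [Bogota, Paris, Oslo, Bern, Cairo]
Visit Bogota; enqueue Perth → queue [Paris, Oslo, Bern, Cairo, Perth]
Visit Paris; enqueue Lagos, Delhi, Vilnius, Kigali → queue [Oslo, Bern, Cairo, Perth, Lagos, Delhi, Vilnius, Kigali]
Visit Oslo; enqueue Riga → queue [Bern, Cairo, Perth, Lagos, Delhi, Vilnius, Kigali, Riga]
Visit Bern → queue [Cairo, Perth, Lagos, Delhi, Vilnius, Kigali, Riga]
Visit Cairo; enqueue Tunis, Seoul → queue [Perth, Lagos, Delhi, Vilnius, Kigali, Riga, Tunis, Seoul]
Visit Perth → queue [Lagos, Delhi, Vilnius, Kigali, Riga, Tunis, Seoul]
Visit Lagos → queue [Delhi, Vilnius, Kigali, Riga, Tunis, Seoul]
Visit Delhi → queue [Vilnius, Kigali, Riga, Tunis, Seoul]
Visit Vilnius; enqueue Tokyo → queue [Kigali, Riga, Tunis, Seoul, Tokyo]
Visit Kigali → queue [Riga, Tunis, Seoul, Tokyo]
Visit Riga → queue [Tunis, Seoul, Tokyo]
Visit Tunis → queue [Seoul, Tokyo]
Visit Seoul; enqueue Minsk → queue [Tokyo, Minsk]
Visit Tokyo → queue [Minsk]
Visit Minsk → queue []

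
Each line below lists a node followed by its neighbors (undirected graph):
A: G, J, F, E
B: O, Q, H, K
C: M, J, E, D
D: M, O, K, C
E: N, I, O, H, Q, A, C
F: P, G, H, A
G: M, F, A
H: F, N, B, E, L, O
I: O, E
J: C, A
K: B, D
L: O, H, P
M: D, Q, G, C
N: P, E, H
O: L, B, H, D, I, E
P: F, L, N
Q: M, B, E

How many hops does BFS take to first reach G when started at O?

3

Level 0: O
Level 1: B, D, E, H, I, L
Level 2: A, C, F, K, M, N, P, Q
Level 3: G, J
G first appears at level 3.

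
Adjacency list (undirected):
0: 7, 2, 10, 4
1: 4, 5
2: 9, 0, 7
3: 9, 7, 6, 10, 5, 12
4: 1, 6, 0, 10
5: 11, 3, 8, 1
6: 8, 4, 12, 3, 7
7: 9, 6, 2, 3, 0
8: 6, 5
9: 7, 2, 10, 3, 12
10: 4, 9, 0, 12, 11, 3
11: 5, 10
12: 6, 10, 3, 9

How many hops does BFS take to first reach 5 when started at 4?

Level 0: 4
Level 1: 0, 1, 6, 10
Level 2: 2, 3, 5, 7, 8, 9, 11, 12
5 first appears at level 2.

2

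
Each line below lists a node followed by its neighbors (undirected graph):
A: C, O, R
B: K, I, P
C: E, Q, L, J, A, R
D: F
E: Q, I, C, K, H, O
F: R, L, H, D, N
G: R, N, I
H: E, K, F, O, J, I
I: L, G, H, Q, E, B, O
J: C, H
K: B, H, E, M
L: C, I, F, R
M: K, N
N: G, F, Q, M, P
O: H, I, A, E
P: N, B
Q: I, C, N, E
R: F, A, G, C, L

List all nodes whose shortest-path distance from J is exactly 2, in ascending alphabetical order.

A, E, F, I, K, L, O, Q, R

Level 0: J
Level 1: C, H
Level 2: A, E, F, I, K, L, O, Q, R
Level 3: B, D, G, M, N
Level 4: P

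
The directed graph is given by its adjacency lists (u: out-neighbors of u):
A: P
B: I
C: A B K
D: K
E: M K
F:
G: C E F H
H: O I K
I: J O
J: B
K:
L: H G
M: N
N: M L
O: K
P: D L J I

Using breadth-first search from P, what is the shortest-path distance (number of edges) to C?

Level 0: P
Level 1: D, I, J, L
Level 2: B, G, H, K, O
Level 3: C, E, F
Level 4: A, M
Level 5: N
C first appears at level 3.

3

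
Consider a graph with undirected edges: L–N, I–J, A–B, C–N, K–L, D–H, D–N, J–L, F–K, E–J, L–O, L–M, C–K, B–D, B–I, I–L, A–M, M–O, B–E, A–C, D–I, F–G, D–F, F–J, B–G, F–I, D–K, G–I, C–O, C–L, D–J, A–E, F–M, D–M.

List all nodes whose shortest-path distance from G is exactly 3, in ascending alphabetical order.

Level 0: G
Level 1: B, F, I
Level 2: A, D, E, J, K, L, M
Level 3: C, H, N, O

C, H, N, O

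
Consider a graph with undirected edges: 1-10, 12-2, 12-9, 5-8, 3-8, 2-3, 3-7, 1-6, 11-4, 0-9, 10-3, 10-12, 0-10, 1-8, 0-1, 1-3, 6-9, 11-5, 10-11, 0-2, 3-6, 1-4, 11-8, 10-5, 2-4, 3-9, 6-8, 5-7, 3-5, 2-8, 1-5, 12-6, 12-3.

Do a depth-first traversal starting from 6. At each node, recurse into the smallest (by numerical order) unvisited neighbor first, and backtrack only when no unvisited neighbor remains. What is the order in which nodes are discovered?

6, 1, 0, 2, 3, 5, 7, 8, 11, 4, 10, 12, 9

Visit 6
6 → 1
1 → 0
0 → 2
2 → 3
3 → 5
5 → 7
5 → 8
8 → 11
11 → 4
11 → 10
10 → 12
12 → 9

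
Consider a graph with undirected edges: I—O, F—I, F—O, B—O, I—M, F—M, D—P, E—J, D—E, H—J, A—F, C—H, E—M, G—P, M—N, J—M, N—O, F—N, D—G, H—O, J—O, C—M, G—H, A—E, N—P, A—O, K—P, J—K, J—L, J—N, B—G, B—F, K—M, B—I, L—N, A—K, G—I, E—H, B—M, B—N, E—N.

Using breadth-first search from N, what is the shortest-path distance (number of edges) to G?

2

Level 0: N
Level 1: B, E, F, J, L, M, O, P
Level 2: A, C, D, G, H, I, K
G first appears at level 2.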